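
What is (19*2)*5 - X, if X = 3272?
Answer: -3082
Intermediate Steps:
(19*2)*5 - X = (19*2)*5 - 1*3272 = 38*5 - 3272 = 190 - 3272 = -3082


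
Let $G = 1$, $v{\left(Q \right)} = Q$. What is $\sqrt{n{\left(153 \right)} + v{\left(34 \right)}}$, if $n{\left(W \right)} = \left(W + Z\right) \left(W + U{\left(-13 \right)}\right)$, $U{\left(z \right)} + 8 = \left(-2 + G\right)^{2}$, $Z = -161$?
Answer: $9 i \sqrt{14} \approx 33.675 i$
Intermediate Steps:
$U{\left(z \right)} = -7$ ($U{\left(z \right)} = -8 + \left(-2 + 1\right)^{2} = -8 + \left(-1\right)^{2} = -8 + 1 = -7$)
$n{\left(W \right)} = \left(-161 + W\right) \left(-7 + W\right)$ ($n{\left(W \right)} = \left(W - 161\right) \left(W - 7\right) = \left(-161 + W\right) \left(-7 + W\right)$)
$\sqrt{n{\left(153 \right)} + v{\left(34 \right)}} = \sqrt{\left(1127 + 153^{2} - 25704\right) + 34} = \sqrt{\left(1127 + 23409 - 25704\right) + 34} = \sqrt{-1168 + 34} = \sqrt{-1134} = 9 i \sqrt{14}$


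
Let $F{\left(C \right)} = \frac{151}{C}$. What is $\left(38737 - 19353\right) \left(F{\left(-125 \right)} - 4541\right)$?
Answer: $- \frac{11005769984}{125} \approx -8.8046 \cdot 10^{7}$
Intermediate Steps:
$\left(38737 - 19353\right) \left(F{\left(-125 \right)} - 4541\right) = \left(38737 - 19353\right) \left(\frac{151}{-125} - 4541\right) = \left(38737 - 19353\right) \left(151 \left(- \frac{1}{125}\right) - 4541\right) = \left(38737 - 19353\right) \left(- \frac{151}{125} - 4541\right) = 19384 \left(- \frac{567776}{125}\right) = - \frac{11005769984}{125}$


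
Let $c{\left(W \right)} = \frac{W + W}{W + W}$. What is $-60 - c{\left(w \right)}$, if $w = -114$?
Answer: $-61$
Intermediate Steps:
$c{\left(W \right)} = 1$ ($c{\left(W \right)} = \frac{2 W}{2 W} = 2 W \frac{1}{2 W} = 1$)
$-60 - c{\left(w \right)} = -60 - 1 = -61$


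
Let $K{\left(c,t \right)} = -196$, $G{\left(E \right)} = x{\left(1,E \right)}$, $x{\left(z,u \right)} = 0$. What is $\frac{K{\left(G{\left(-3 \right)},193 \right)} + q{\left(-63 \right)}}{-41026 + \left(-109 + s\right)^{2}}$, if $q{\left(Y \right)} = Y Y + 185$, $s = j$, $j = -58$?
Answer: $- \frac{3958}{13137} \approx -0.30129$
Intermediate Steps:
$s = -58$
$G{\left(E \right)} = 0$
$q{\left(Y \right)} = 185 + Y^{2}$ ($q{\left(Y \right)} = Y^{2} + 185 = 185 + Y^{2}$)
$\frac{K{\left(G{\left(-3 \right)},193 \right)} + q{\left(-63 \right)}}{-41026 + \left(-109 + s\right)^{2}} = \frac{-196 + \left(185 + \left(-63\right)^{2}\right)}{-41026 + \left(-109 - 58\right)^{2}} = \frac{-196 + \left(185 + 3969\right)}{-41026 + \left(-167\right)^{2}} = \frac{-196 + 4154}{-41026 + 27889} = \frac{3958}{-13137} = 3958 \left(- \frac{1}{13137}\right) = - \frac{3958}{13137}$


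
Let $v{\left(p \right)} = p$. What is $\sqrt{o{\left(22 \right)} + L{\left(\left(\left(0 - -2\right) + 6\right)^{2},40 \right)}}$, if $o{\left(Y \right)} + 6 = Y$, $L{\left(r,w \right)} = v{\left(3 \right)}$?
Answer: $\sqrt{19} \approx 4.3589$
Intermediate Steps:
$L{\left(r,w \right)} = 3$
$o{\left(Y \right)} = -6 + Y$
$\sqrt{o{\left(22 \right)} + L{\left(\left(\left(0 - -2\right) + 6\right)^{2},40 \right)}} = \sqrt{\left(-6 + 22\right) + 3} = \sqrt{16 + 3} = \sqrt{19}$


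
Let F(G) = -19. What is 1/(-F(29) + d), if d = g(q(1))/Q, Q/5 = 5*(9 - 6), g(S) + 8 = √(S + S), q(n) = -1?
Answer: 35425/669297 - 25*I*√2/669297 ≈ 0.052929 - 5.2825e-5*I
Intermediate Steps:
g(S) = -8 + √2*√S (g(S) = -8 + √(S + S) = -8 + √(2*S) = -8 + √2*√S)
Q = 75 (Q = 5*(5*(9 - 6)) = 5*(5*3) = 5*15 = 75)
d = -8/75 + I*√2/75 (d = (-8 + √2*√(-1))/75 = (-8 + √2*I)*(1/75) = (-8 + I*√2)*(1/75) = -8/75 + I*√2/75 ≈ -0.10667 + 0.018856*I)
1/(-F(29) + d) = 1/(-1*(-19) + (-8/75 + I*√2/75)) = 1/(19 + (-8/75 + I*√2/75)) = 1/(1417/75 + I*√2/75)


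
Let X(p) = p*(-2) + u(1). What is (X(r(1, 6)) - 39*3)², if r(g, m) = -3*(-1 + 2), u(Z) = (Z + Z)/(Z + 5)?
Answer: 110224/9 ≈ 12247.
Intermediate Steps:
u(Z) = 2*Z/(5 + Z) (u(Z) = (2*Z)/(5 + Z) = 2*Z/(5 + Z))
r(g, m) = -3 (r(g, m) = -3*1 = -3)
X(p) = ⅓ - 2*p (X(p) = p*(-2) + 2*1/(5 + 1) = -2*p + 2*1/6 = -2*p + 2*1*(⅙) = -2*p + ⅓ = ⅓ - 2*p)
(X(r(1, 6)) - 39*3)² = ((⅓ - 2*(-3)) - 39*3)² = ((⅓ + 6) - 117)² = (19/3 - 117)² = (-332/3)² = 110224/9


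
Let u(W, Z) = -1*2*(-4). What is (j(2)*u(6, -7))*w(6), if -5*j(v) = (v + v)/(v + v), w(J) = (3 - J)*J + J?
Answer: 96/5 ≈ 19.200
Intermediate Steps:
w(J) = J + J*(3 - J) (w(J) = J*(3 - J) + J = J + J*(3 - J))
u(W, Z) = 8 (u(W, Z) = -2*(-4) = 8)
j(v) = -⅕ (j(v) = -(v + v)/(5*(v + v)) = -2*v/(5*(2*v)) = -2*v*1/(2*v)/5 = -⅕*1 = -⅕)
(j(2)*u(6, -7))*w(6) = (-⅕*8)*(6*(4 - 1*6)) = -48*(4 - 6)/5 = -48*(-2)/5 = -8/5*(-12) = 96/5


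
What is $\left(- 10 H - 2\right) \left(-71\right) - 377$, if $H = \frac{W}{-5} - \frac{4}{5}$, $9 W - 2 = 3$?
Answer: $- \frac{7937}{9} \approx -881.89$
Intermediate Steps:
$W = \frac{5}{9}$ ($W = \frac{2}{9} + \frac{1}{9} \cdot 3 = \frac{2}{9} + \frac{1}{3} = \frac{5}{9} \approx 0.55556$)
$H = - \frac{41}{45}$ ($H = \frac{5}{9 \left(-5\right)} - \frac{4}{5} = \frac{5}{9} \left(- \frac{1}{5}\right) - \frac{4}{5} = - \frac{1}{9} - \frac{4}{5} = - \frac{41}{45} \approx -0.91111$)
$\left(- 10 H - 2\right) \left(-71\right) - 377 = \left(\left(-10\right) \left(- \frac{41}{45}\right) - 2\right) \left(-71\right) - 377 = \left(\frac{82}{9} - 2\right) \left(-71\right) - 377 = \frac{64}{9} \left(-71\right) - 377 = - \frac{4544}{9} - 377 = - \frac{7937}{9}$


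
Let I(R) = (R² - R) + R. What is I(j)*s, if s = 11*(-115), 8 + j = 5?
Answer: -11385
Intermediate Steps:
j = -3 (j = -8 + 5 = -3)
s = -1265
I(R) = R²
I(j)*s = (-3)²*(-1265) = 9*(-1265) = -11385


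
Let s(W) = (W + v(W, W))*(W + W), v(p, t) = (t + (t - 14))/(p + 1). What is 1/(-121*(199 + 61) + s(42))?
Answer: -43/1195196 ≈ -3.5977e-5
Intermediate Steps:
v(p, t) = (-14 + 2*t)/(1 + p) (v(p, t) = (t + (-14 + t))/(1 + p) = (-14 + 2*t)/(1 + p))
s(W) = 2*W*(W + 2*(-7 + W)/(1 + W)) (s(W) = (W + 2*(-7 + W)/(1 + W))*(W + W) = (W + 2*(-7 + W)/(1 + W))*(2*W) = 2*W*(W + 2*(-7 + W)/(1 + W)))
1/(-121*(199 + 61) + s(42)) = 1/(-121*(199 + 61) + 2*42*(-14 + 42² + 3*42)/(1 + 42)) = 1/(-121*260 + 2*42*(-14 + 1764 + 126)/43) = 1/(-31460 + 2*42*(1/43)*1876) = 1/(-31460 + 157584/43) = 1/(-1195196/43) = -43/1195196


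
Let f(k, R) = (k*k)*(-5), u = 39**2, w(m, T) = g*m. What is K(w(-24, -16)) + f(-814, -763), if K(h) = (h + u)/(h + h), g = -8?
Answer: -424060869/128 ≈ -3.3130e+6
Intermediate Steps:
w(m, T) = -8*m
u = 1521
K(h) = (1521 + h)/(2*h) (K(h) = (h + 1521)/(h + h) = (1521 + h)/((2*h)) = (1521 + h)*(1/(2*h)) = (1521 + h)/(2*h))
f(k, R) = -5*k**2 (f(k, R) = k**2*(-5) = -5*k**2)
K(w(-24, -16)) + f(-814, -763) = (1521 - 8*(-24))/(2*((-8*(-24)))) - 5*(-814)**2 = (1/2)*(1521 + 192)/192 - 5*662596 = (1/2)*(1/192)*1713 - 3312980 = 571/128 - 3312980 = -424060869/128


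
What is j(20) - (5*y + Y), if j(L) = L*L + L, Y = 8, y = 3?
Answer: 397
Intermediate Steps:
j(L) = L + L² (j(L) = L² + L = L + L²)
j(20) - (5*y + Y) = 20*(1 + 20) - (5*3 + 8) = 20*21 - (15 + 8) = 420 - 1*23 = 420 - 23 = 397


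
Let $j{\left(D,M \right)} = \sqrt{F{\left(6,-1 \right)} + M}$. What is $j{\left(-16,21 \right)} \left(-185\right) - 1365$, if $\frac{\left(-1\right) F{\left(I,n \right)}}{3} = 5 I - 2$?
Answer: $-1365 - 555 i \sqrt{7} \approx -1365.0 - 1468.4 i$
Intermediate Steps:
$F{\left(I,n \right)} = 6 - 15 I$ ($F{\left(I,n \right)} = - 3 \left(5 I - 2\right) = - 3 \left(-2 + 5 I\right) = 6 - 15 I$)
$j{\left(D,M \right)} = \sqrt{-84 + M}$ ($j{\left(D,M \right)} = \sqrt{\left(6 - 90\right) + M} = \sqrt{-84 + M}$)
$j{\left(-16,21 \right)} \left(-185\right) - 1365 = \sqrt{-84 + 21} \left(-185\right) - 1365 = \sqrt{-63} \left(-185\right) - 1365 = 3 i \sqrt{7} \left(-185\right) - 1365 = - 555 i \sqrt{7} - 1365 = -1365 - 555 i \sqrt{7}$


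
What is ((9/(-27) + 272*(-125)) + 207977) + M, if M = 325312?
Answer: 1497866/3 ≈ 4.9929e+5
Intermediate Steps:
((9/(-27) + 272*(-125)) + 207977) + M = ((9/(-27) + 272*(-125)) + 207977) + 325312 = ((9*(-1/27) - 34000) + 207977) + 325312 = ((-1/3 - 34000) + 207977) + 325312 = (-102001/3 + 207977) + 325312 = 521930/3 + 325312 = 1497866/3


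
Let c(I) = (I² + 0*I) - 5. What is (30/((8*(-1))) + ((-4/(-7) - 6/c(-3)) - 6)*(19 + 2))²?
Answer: 356409/16 ≈ 22276.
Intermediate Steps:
c(I) = -5 + I² (c(I) = (I² + 0) - 5 = I² - 5 = -5 + I²)
(30/((8*(-1))) + ((-4/(-7) - 6/c(-3)) - 6)*(19 + 2))² = (30/((8*(-1))) + ((-4/(-7) - 6/(-5 + (-3)²)) - 6)*(19 + 2))² = (30/(-8) + ((-4*(-⅐) - 6/(-5 + 9)) - 6)*21)² = (30*(-⅛) + ((4/7 - 6/4) - 6)*21)² = (-15/4 + ((4/7 - 6*¼) - 6)*21)² = (-15/4 + ((4/7 - 3/2) - 6)*21)² = (-15/4 + (-13/14 - 6)*21)² = (-15/4 - 97/14*21)² = (-15/4 - 291/2)² = (-597/4)² = 356409/16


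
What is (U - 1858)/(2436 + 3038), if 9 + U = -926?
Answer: -399/782 ≈ -0.51023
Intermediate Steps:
U = -935 (U = -9 - 926 = -935)
(U - 1858)/(2436 + 3038) = (-935 - 1858)/(2436 + 3038) = -2793/5474 = -2793*1/5474 = -399/782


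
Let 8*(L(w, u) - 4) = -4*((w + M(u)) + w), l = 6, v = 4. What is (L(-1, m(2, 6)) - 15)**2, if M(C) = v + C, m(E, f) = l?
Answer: 225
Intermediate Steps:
m(E, f) = 6
M(C) = 4 + C
L(w, u) = 2 - w - u/2 (L(w, u) = 4 + (-4*((w + (4 + u)) + w))/8 = 4 + (-4*((4 + u + w) + w))/8 = 4 + (-4*(4 + u + 2*w))/8 = 4 + (-16 - 8*w - 4*u)/8 = 4 + (-2 - w - u/2) = 2 - w - u/2)
(L(-1, m(2, 6)) - 15)**2 = ((2 - 1*(-1) - 1/2*6) - 15)**2 = ((2 + 1 - 3) - 15)**2 = (0 - 15)**2 = (-15)**2 = 225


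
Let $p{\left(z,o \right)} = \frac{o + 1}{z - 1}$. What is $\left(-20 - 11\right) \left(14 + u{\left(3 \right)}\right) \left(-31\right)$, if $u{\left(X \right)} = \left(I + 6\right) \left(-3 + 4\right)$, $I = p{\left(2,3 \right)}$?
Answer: $23064$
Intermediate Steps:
$p{\left(z,o \right)} = \frac{1 + o}{-1 + z}$
$I = 4$ ($I = \frac{1 + 3}{-1 + 2} = 1^{-1} \cdot 4 = 1 \cdot 4 = 4$)
$u{\left(X \right)} = 10$ ($u{\left(X \right)} = \left(4 + 6\right) \left(-3 + 4\right) = 10 \cdot 1 = 10$)
$\left(-20 - 11\right) \left(14 + u{\left(3 \right)}\right) \left(-31\right) = \left(-20 - 11\right) \left(14 + 10\right) \left(-31\right) = \left(-20 - 11\right) 24 \left(-31\right) = \left(-31\right) 24 \left(-31\right) = \left(-744\right) \left(-31\right) = 23064$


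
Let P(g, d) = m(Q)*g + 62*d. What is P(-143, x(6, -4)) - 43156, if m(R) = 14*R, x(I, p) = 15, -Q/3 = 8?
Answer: 5822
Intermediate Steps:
Q = -24 (Q = -3*8 = -24)
P(g, d) = -336*g + 62*d (P(g, d) = (14*(-24))*g + 62*d = -336*g + 62*d)
P(-143, x(6, -4)) - 43156 = (-336*(-143) + 62*15) - 43156 = (48048 + 930) - 43156 = 48978 - 43156 = 5822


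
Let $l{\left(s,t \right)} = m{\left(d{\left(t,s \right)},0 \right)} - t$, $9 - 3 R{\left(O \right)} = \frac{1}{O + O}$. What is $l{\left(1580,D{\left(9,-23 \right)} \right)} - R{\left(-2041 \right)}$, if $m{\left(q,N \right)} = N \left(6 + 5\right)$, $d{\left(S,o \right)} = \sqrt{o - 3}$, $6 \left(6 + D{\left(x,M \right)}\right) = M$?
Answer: $\frac{41840}{6123} \approx 6.8333$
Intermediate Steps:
$D{\left(x,M \right)} = -6 + \frac{M}{6}$
$d{\left(S,o \right)} = \sqrt{-3 + o}$
$R{\left(O \right)} = 3 - \frac{1}{6 O}$ ($R{\left(O \right)} = 3 - \frac{1}{3 \left(O + O\right)} = 3 - \frac{1}{3 \cdot 2 O} = 3 - \frac{\frac{1}{2} \frac{1}{O}}{3} = 3 - \frac{1}{6 O}$)
$m{\left(q,N \right)} = 11 N$ ($m{\left(q,N \right)} = N 11 = 11 N$)
$l{\left(s,t \right)} = - t$ ($l{\left(s,t \right)} = 11 \cdot 0 - t = 0 - t = - t$)
$l{\left(1580,D{\left(9,-23 \right)} \right)} - R{\left(-2041 \right)} = - (-6 + \frac{1}{6} \left(-23\right)) - \left(3 - \frac{1}{6 \left(-2041\right)}\right) = - (-6 - \frac{23}{6}) - \left(3 - - \frac{1}{12246}\right) = \left(-1\right) \left(- \frac{59}{6}\right) - \left(3 + \frac{1}{12246}\right) = \frac{59}{6} - \frac{36739}{12246} = \frac{41840}{6123}$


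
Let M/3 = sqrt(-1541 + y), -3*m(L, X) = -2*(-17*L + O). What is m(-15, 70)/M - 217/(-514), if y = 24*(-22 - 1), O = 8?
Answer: 217/514 - 526*I*sqrt(2093)/18837 ≈ 0.42218 - 1.2775*I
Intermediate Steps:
y = -552 (y = 24*(-23) = -552)
m(L, X) = 16/3 - 34*L/3 (m(L, X) = -(-2)*(-17*L + 8)/3 = -(-2)*(8 - 17*L)/3 = -(-16 + 34*L)/3 = 16/3 - 34*L/3)
M = 3*I*sqrt(2093) (M = 3*sqrt(-1541 - 552) = 3*sqrt(-2093) = 3*(I*sqrt(2093)) = 3*I*sqrt(2093) ≈ 137.25*I)
m(-15, 70)/M - 217/(-514) = (16/3 - 34/3*(-15))/((3*I*sqrt(2093))) - 217/(-514) = (16/3 + 170)*(-I*sqrt(2093)/6279) - 217*(-1/514) = 526*(-I*sqrt(2093)/6279)/3 + 217/514 = -526*I*sqrt(2093)/18837 + 217/514 = 217/514 - 526*I*sqrt(2093)/18837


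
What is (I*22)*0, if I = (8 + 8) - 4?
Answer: 0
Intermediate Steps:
I = 12 (I = 16 - 4 = 12)
(I*22)*0 = (12*22)*0 = 264*0 = 0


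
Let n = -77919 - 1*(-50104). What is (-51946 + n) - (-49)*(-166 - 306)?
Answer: -102889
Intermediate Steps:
n = -27815 (n = -77919 + 50104 = -27815)
(-51946 + n) - (-49)*(-166 - 306) = (-51946 - 27815) - (-49)*(-166 - 306) = -79761 - (-49)*(-472) = -79761 - 1*23128 = -79761 - 23128 = -102889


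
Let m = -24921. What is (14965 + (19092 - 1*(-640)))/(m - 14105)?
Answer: -2669/3002 ≈ -0.88907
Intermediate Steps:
(14965 + (19092 - 1*(-640)))/(m - 14105) = (14965 + (19092 - 1*(-640)))/(-24921 - 14105) = (14965 + (19092 + 640))/(-39026) = (14965 + 19732)*(-1/39026) = 34697*(-1/39026) = -2669/3002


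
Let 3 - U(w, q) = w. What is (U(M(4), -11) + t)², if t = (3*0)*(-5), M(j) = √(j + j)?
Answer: 17 - 12*√2 ≈ 0.029437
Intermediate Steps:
M(j) = √2*√j (M(j) = √(2*j) = √2*√j)
U(w, q) = 3 - w
t = 0 (t = 0*(-5) = 0)
(U(M(4), -11) + t)² = ((3 - √2*√4) + 0)² = ((3 - √2*2) + 0)² = ((3 - 2*√2) + 0)² = (3 - 2*√2)²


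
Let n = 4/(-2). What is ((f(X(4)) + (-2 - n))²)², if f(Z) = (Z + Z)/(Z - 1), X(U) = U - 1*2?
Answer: 256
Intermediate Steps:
X(U) = -2 + U (X(U) = U - 2 = -2 + U)
n = -2 (n = 4*(-½) = -2)
f(Z) = 2*Z/(-1 + Z) (f(Z) = (2*Z)/(-1 + Z) = 2*Z/(-1 + Z))
((f(X(4)) + (-2 - n))²)² = ((2*(-2 + 4)/(-1 + (-2 + 4)) + (-2 - 1*(-2)))²)² = ((2*2/(-1 + 2) + (-2 + 2))²)² = ((2*2/1 + 0)²)² = ((2*2*1 + 0)²)² = ((4 + 0)²)² = (4²)² = 16² = 256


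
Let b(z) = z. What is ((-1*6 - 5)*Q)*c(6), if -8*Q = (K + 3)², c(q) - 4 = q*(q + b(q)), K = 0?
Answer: 1881/2 ≈ 940.50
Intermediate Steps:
c(q) = 4 + 2*q² (c(q) = 4 + q*(q + q) = 4 + q*(2*q) = 4 + 2*q²)
Q = -9/8 (Q = -(0 + 3)²/8 = -⅛*3² = -⅛*9 = -9/8 ≈ -1.1250)
((-1*6 - 5)*Q)*c(6) = ((-1*6 - 5)*(-9/8))*(4 + 2*6²) = ((-6 - 5)*(-9/8))*(4 + 2*36) = (-11*(-9/8))*(4 + 72) = (99/8)*76 = 1881/2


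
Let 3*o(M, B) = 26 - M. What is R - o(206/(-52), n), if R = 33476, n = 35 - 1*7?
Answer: 2610349/78 ≈ 33466.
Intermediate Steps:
n = 28 (n = 35 - 7 = 28)
o(M, B) = 26/3 - M/3 (o(M, B) = (26 - M)/3 = 26/3 - M/3)
R - o(206/(-52), n) = 33476 - (26/3 - 206/(3*(-52))) = 33476 - (26/3 - 206*(-1)/(3*52)) = 33476 - (26/3 - ⅓*(-103/26)) = 33476 - (26/3 + 103/78) = 33476 - 1*779/78 = 33476 - 779/78 = 2610349/78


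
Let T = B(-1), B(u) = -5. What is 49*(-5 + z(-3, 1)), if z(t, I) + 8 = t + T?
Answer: -1029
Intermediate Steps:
T = -5
z(t, I) = -13 + t (z(t, I) = -8 + (t - 5) = -8 + (-5 + t) = -13 + t)
49*(-5 + z(-3, 1)) = 49*(-5 + (-13 - 3)) = 49*(-5 - 16) = 49*(-21) = -1029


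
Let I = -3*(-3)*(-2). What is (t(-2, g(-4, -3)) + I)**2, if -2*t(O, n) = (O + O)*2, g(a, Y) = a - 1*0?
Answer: 196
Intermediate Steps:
I = -18 (I = 9*(-2) = -18)
g(a, Y) = a (g(a, Y) = a + 0 = a)
t(O, n) = -2*O (t(O, n) = -(O + O)*2/2 = -2*O*2/2 = -2*O)
(t(-2, g(-4, -3)) + I)**2 = (-2*(-2) - 18)**2 = (4 - 18)**2 = (-14)**2 = 196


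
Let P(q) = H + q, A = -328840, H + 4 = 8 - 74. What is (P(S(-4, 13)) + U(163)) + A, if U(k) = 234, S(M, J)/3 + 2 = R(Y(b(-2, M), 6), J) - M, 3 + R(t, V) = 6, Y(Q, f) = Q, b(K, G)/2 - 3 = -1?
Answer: -328661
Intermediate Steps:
b(K, G) = 4 (b(K, G) = 6 + 2*(-1) = 6 - 2 = 4)
H = -70 (H = -4 + (8 - 74) = -4 - 66 = -70)
R(t, V) = 3 (R(t, V) = -3 + 6 = 3)
S(M, J) = 3 - 3*M (S(M, J) = -6 + 3*(3 - M) = -6 + (9 - 3*M) = 3 - 3*M)
P(q) = -70 + q
(P(S(-4, 13)) + U(163)) + A = ((-70 + (3 - 3*(-4))) + 234) - 328840 = ((-70 + (3 + 12)) + 234) - 328840 = ((-70 + 15) + 234) - 328840 = (-55 + 234) - 328840 = 179 - 328840 = -328661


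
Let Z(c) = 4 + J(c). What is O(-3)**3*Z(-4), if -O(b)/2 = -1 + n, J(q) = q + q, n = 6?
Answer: 4000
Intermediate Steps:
J(q) = 2*q
Z(c) = 4 + 2*c
O(b) = -10 (O(b) = -2*(-1 + 6) = -2*5 = -10)
O(-3)**3*Z(-4) = (-10)**3*(4 + 2*(-4)) = -1000*(4 - 8) = -1000*(-4) = 4000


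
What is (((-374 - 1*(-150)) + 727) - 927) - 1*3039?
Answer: -3463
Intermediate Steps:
(((-374 - 1*(-150)) + 727) - 927) - 1*3039 = (((-374 + 150) + 727) - 927) - 3039 = ((-224 + 727) - 927) - 3039 = (503 - 927) - 3039 = -424 - 3039 = -3463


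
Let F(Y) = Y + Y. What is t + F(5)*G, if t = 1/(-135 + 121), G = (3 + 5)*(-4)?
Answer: -4481/14 ≈ -320.07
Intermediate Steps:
G = -32 (G = 8*(-4) = -32)
F(Y) = 2*Y
t = -1/14 (t = 1/(-14) = -1/14 ≈ -0.071429)
t + F(5)*G = -1/14 + (2*5)*(-32) = -1/14 + 10*(-32) = -1/14 - 320 = -4481/14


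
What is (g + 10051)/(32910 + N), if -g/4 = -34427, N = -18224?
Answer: 147759/14686 ≈ 10.061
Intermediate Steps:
g = 137708 (g = -4*(-34427) = 137708)
(g + 10051)/(32910 + N) = (137708 + 10051)/(32910 - 18224) = 147759/14686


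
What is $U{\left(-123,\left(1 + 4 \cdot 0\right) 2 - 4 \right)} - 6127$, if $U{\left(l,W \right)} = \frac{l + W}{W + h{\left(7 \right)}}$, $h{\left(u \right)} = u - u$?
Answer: $- \frac{12129}{2} \approx -6064.5$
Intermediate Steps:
$h{\left(u \right)} = 0$
$U{\left(l,W \right)} = \frac{W + l}{W}$ ($U{\left(l,W \right)} = \frac{l + W}{W + 0} = \frac{W + l}{W}$)
$U{\left(-123,\left(1 + 4 \cdot 0\right) 2 - 4 \right)} - 6127 = \frac{\left(\left(1 + 4 \cdot 0\right) 2 - 4\right) - 123}{\left(1 + 4 \cdot 0\right) 2 - 4} - 6127 = \frac{\left(\left(1 + 0\right) 2 - 4\right) - 123}{\left(1 + 0\right) 2 - 4} - 6127 = \frac{\left(1 \cdot 2 - 4\right) - 123}{1 \cdot 2 - 4} - 6127 = \frac{\left(2 - 4\right) - 123}{2 - 4} - 6127 = \frac{-2 - 123}{-2} - 6127 = \left(- \frac{1}{2}\right) \left(-125\right) - 6127 = \frac{125}{2} - 6127 = - \frac{12129}{2}$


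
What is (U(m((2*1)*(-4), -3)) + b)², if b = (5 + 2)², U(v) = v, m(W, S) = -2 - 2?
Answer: 2025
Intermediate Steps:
m(W, S) = -4
b = 49 (b = 7² = 49)
(U(m((2*1)*(-4), -3)) + b)² = (-4 + 49)² = 45² = 2025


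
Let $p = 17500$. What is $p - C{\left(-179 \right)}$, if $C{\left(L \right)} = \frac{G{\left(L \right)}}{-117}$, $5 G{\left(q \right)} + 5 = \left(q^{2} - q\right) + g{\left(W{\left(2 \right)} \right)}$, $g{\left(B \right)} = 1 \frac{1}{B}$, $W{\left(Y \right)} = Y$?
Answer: $\frac{2282159}{130} \approx 17555.0$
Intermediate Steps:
$g{\left(B \right)} = \frac{1}{B}$
$G{\left(q \right)} = - \frac{9}{10} - \frac{q}{5} + \frac{q^{2}}{5}$ ($G{\left(q \right)} = -1 + \frac{\left(q^{2} - q\right) + \frac{1}{2}}{5} = -1 + \frac{\frac{1}{2} + q^{2} - q}{5} = -1 + \left(\frac{1}{10} - \frac{q}{5} + \frac{q^{2}}{5}\right) = - \frac{9}{10} - \frac{q}{5} + \frac{q^{2}}{5}$)
$C{\left(L \right)} = \frac{1}{130} - \frac{L^{2}}{585} + \frac{L}{585}$ ($C{\left(L \right)} = \frac{- \frac{9}{10} - \frac{L}{5} + \frac{L^{2}}{5}}{-117} = \left(- \frac{9}{10} - \frac{L}{5} + \frac{L^{2}}{5}\right) \left(- \frac{1}{117}\right) = \frac{1}{130} - \frac{L^{2}}{585} + \frac{L}{585}$)
$p - C{\left(-179 \right)} = 17500 - \left(\frac{1}{130} - \frac{\left(-179\right)^{2}}{585} + \frac{1}{585} \left(-179\right)\right) = 17500 - \left(\frac{1}{130} - \frac{32041}{585} - \frac{179}{585}\right) = 17500 - - \frac{7159}{130} = 17500 + \frac{7159}{130} = \frac{2282159}{130}$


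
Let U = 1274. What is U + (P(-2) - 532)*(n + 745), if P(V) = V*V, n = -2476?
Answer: 915242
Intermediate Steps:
P(V) = V**2
U + (P(-2) - 532)*(n + 745) = 1274 + ((-2)**2 - 532)*(-2476 + 745) = 1274 + (4 - 532)*(-1731) = 1274 - 528*(-1731) = 1274 + 913968 = 915242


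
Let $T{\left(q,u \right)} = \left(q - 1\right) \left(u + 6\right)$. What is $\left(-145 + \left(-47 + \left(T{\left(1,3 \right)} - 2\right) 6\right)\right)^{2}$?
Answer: $41616$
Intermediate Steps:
$T{\left(q,u \right)} = \left(-1 + q\right) \left(6 + u\right)$
$\left(-145 + \left(-47 + \left(T{\left(1,3 \right)} - 2\right) 6\right)\right)^{2} = \left(-145 - \left(47 - \left(\left(-6 - 3 + 6 \cdot 1 + 1 \cdot 3\right) - 2\right) 6\right)\right)^{2} = \left(-145 - \left(47 - \left(\left(-6 - 3 + 6 + 3\right) - 2\right) 6\right)\right)^{2} = \left(-145 - \left(47 - \left(0 - 2\right) 6\right)\right)^{2} = \left(-145 - 59\right)^{2} = \left(-204\right)^{2} = 41616$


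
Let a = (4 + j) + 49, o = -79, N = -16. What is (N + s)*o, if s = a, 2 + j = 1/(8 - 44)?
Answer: -99461/36 ≈ -2762.8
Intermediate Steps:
j = -73/36 (j = -2 + 1/(8 - 44) = -2 + 1/(-36) = -2 - 1/36 = -73/36 ≈ -2.0278)
a = 1835/36 (a = (4 - 73/36) + 49 = 71/36 + 49 = 1835/36 ≈ 50.972)
s = 1835/36 ≈ 50.972
(N + s)*o = (-16 + 1835/36)*(-79) = (1259/36)*(-79) = -99461/36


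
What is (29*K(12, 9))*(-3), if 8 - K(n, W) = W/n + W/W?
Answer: -2175/4 ≈ -543.75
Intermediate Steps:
K(n, W) = 7 - W/n (K(n, W) = 8 - (W/n + W/W) = 8 - (W/n + 1) = 8 - (1 + W/n) = 8 + (-1 - W/n) = 7 - W/n)
(29*K(12, 9))*(-3) = (29*(7 - 1*9/12))*(-3) = (29*(7 - 1*9*1/12))*(-3) = (29*(7 - ¾))*(-3) = (29*(25/4))*(-3) = (725/4)*(-3) = -2175/4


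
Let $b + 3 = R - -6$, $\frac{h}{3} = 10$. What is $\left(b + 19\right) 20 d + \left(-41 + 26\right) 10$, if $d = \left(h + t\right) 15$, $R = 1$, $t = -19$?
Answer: $75750$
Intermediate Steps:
$h = 30$ ($h = 3 \cdot 10 = 30$)
$b = 4$ ($b = -3 + \left(1 - -6\right) = -3 + \left(1 + 6\right) = -3 + 7 = 4$)
$d = 165$ ($d = \left(30 - 19\right) 15 = 11 \cdot 15 = 165$)
$\left(b + 19\right) 20 d + \left(-41 + 26\right) 10 = \left(4 + 19\right) 20 \cdot 165 + \left(-41 + 26\right) 10 = 23 \cdot 20 \cdot 165 - 150 = 460 \cdot 165 - 150 = 75900 - 150 = 75750$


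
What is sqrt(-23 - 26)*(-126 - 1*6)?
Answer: -924*I ≈ -924.0*I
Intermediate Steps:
sqrt(-23 - 26)*(-126 - 1*6) = sqrt(-49)*(-126 - 6) = (7*I)*(-132) = -924*I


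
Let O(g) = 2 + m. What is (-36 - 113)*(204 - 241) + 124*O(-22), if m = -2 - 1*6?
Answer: 4769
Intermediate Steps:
m = -8 (m = -2 - 6 = -8)
O(g) = -6 (O(g) = 2 - 8 = -6)
(-36 - 113)*(204 - 241) + 124*O(-22) = (-36 - 113)*(204 - 241) + 124*(-6) = -149*(-37) - 744 = 5513 - 744 = 4769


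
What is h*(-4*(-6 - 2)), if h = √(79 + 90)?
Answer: 416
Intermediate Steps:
h = 13 (h = √169 = 13)
h*(-4*(-6 - 2)) = 13*(-4*(-6 - 2)) = 13*(-4*(-8)) = 13*32 = 416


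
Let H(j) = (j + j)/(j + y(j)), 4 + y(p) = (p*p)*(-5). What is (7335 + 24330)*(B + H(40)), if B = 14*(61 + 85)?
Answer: 128863377360/1991 ≈ 6.4723e+7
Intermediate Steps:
y(p) = -4 - 5*p² (y(p) = -4 + (p*p)*(-5) = -4 + p²*(-5) = -4 - 5*p²)
H(j) = 2*j/(-4 + j - 5*j²) (H(j) = (j + j)/(j + (-4 - 5*j²)) = (2*j)/(-4 + j - 5*j²) = 2*j/(-4 + j - 5*j²))
B = 2044 (B = 14*146 = 2044)
(7335 + 24330)*(B + H(40)) = (7335 + 24330)*(2044 - 2*40/(4 - 1*40 + 5*40²)) = 31665*(2044 - 2*40/(4 - 40 + 5*1600)) = 31665*(2044 - 2*40/(4 - 40 + 8000)) = 31665*(2044 - 2*40/7964) = 31665*(2044 - 2*40*1/7964) = 31665*(2044 - 20/1991) = 31665*(4069584/1991) = 128863377360/1991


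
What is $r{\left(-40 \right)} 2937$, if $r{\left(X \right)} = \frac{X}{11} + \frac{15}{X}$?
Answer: $- \frac{94251}{8} \approx -11781.0$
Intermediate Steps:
$r{\left(X \right)} = \frac{15}{X} + \frac{X}{11}$ ($r{\left(X \right)} = X \frac{1}{11} + \frac{15}{X} = \frac{X}{11} + \frac{15}{X} = \frac{15}{X} + \frac{X}{11}$)
$r{\left(-40 \right)} 2937 = \left(\frac{15}{-40} + \frac{1}{11} \left(-40\right)\right) 2937 = \left(15 \left(- \frac{1}{40}\right) - \frac{40}{11}\right) 2937 = \left(- \frac{3}{8} - \frac{40}{11}\right) 2937 = \left(- \frac{353}{88}\right) 2937 = - \frac{94251}{8}$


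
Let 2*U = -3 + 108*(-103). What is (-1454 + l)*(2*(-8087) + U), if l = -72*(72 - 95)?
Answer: -4390975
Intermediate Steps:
U = -11127/2 (U = (-3 + 108*(-103))/2 = (-3 - 11124)/2 = (½)*(-11127) = -11127/2 ≈ -5563.5)
l = 1656 (l = -72*(-23) = 1656)
(-1454 + l)*(2*(-8087) + U) = (-1454 + 1656)*(2*(-8087) - 11127/2) = 202*(-16174 - 11127/2) = 202*(-43475/2) = -4390975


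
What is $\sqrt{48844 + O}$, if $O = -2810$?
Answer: $\sqrt{46034} \approx 214.56$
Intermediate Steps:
$\sqrt{48844 + O} = \sqrt{48844 - 2810} = \sqrt{46034}$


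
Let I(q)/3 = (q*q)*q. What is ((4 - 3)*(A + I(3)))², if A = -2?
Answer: 6241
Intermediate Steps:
I(q) = 3*q³ (I(q) = 3*((q*q)*q) = 3*(q²*q) = 3*q³)
((4 - 3)*(A + I(3)))² = ((4 - 3)*(-2 + 3*3³))² = (1*(-2 + 3*27))² = (1*(-2 + 81))² = (1*79)² = 79² = 6241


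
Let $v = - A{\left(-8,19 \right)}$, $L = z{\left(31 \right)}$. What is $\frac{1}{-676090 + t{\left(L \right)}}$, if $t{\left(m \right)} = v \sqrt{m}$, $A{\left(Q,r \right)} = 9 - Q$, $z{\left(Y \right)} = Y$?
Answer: $- \frac{39770}{26888098773} + \frac{\sqrt{31}}{26888098773} \approx -1.4789 \cdot 10^{-6}$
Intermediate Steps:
$L = 31$
$v = -17$ ($v = - (9 - -8) = - (9 + 8) = \left(-1\right) 17 = -17$)
$t{\left(m \right)} = - 17 \sqrt{m}$
$\frac{1}{-676090 + t{\left(L \right)}} = \frac{1}{-676090 - 17 \sqrt{31}}$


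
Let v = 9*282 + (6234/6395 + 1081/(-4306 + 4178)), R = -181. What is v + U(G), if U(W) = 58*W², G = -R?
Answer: 1557448351517/818560 ≈ 1.9027e+6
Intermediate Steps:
G = 181 (G = -1*(-181) = 181)
v = 2071390237/818560 (v = 2538 + (6234*(1/6395) + 1081/(-128)) = 2538 + (6234/6395 + 1081*(-1/128)) = 2538 + (6234/6395 - 1081/128) = 2538 - 6115043/818560 = 2071390237/818560 ≈ 2530.5)
v + U(G) = 2071390237/818560 + 58*181² = 2071390237/818560 + 58*32761 = 2071390237/818560 + 1900138 = 1557448351517/818560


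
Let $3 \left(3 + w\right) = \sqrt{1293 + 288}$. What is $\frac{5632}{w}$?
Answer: $\frac{12672}{125} + \frac{1408 \sqrt{1581}}{125} \approx 549.25$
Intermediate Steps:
$w = -3 + \frac{\sqrt{1581}}{3}$ ($w = -3 + \frac{\sqrt{1293 + 288}}{3} = -3 + \frac{\sqrt{1581}}{3} \approx 10.254$)
$\frac{5632}{w} = \frac{5632}{-3 + \frac{\sqrt{1581}}{3}}$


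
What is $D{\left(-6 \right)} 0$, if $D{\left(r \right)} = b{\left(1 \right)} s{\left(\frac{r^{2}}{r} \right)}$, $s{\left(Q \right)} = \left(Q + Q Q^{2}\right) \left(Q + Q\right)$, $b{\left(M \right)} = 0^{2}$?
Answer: $0$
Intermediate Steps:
$b{\left(M \right)} = 0$
$s{\left(Q \right)} = 2 Q \left(Q + Q^{3}\right)$ ($s{\left(Q \right)} = \left(Q + Q^{3}\right) 2 Q = 2 Q \left(Q + Q^{3}\right)$)
$D{\left(r \right)} = 0$ ($D{\left(r \right)} = 0 \cdot 2 \left(\frac{r^{2}}{r}\right)^{2} \left(1 + \left(\frac{r^{2}}{r}\right)^{2}\right) = 0 \cdot 2 r^{2} \left(1 + r^{2}\right) = 0$)
$D{\left(-6 \right)} 0 = 0 \cdot 0 = 0$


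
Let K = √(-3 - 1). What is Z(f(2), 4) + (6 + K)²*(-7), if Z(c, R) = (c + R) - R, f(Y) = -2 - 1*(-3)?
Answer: -223 - 168*I ≈ -223.0 - 168.0*I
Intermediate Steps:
K = 2*I (K = √(-4) = 2*I ≈ 2.0*I)
f(Y) = 1 (f(Y) = -2 + 3 = 1)
Z(c, R) = c (Z(c, R) = (R + c) - R = c)
Z(f(2), 4) + (6 + K)²*(-7) = 1 + (6 + 2*I)²*(-7) = 1 - 7*(6 + 2*I)²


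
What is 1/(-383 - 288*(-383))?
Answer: 1/109921 ≈ 9.0974e-6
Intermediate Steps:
1/(-383 - 288*(-383)) = 1/(-383 + 110304) = 1/109921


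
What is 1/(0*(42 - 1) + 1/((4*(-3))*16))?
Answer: -192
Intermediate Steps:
1/(0*(42 - 1) + 1/((4*(-3))*16)) = 1/(0*41 + 1/(-12*16)) = 1/(0 + 1/(-192)) = 1/(0 - 1/192) = 1/(-1/192) = -192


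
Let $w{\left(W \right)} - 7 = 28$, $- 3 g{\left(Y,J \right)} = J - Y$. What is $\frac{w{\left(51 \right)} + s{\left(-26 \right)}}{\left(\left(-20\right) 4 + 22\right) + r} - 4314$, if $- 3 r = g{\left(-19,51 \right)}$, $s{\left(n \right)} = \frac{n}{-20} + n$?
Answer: $- \frac{19500207}{4520} \approx -4314.2$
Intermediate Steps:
$g{\left(Y,J \right)} = - \frac{J}{3} + \frac{Y}{3}$ ($g{\left(Y,J \right)} = - \frac{J - Y}{3} = - \frac{J}{3} + \frac{Y}{3}$)
$s{\left(n \right)} = \frac{19 n}{20}$ ($s{\left(n \right)} = n \left(- \frac{1}{20}\right) + n = - \frac{n}{20} + n = \frac{19 n}{20}$)
$w{\left(W \right)} = 35$ ($w{\left(W \right)} = 7 + 28 = 35$)
$r = \frac{70}{9}$ ($r = - \frac{\left(- \frac{1}{3}\right) 51 + \frac{1}{3} \left(-19\right)}{3} = - \frac{-17 - \frac{19}{3}}{3} = \left(- \frac{1}{3}\right) \left(- \frac{70}{3}\right) = \frac{70}{9} \approx 7.7778$)
$\frac{w{\left(51 \right)} + s{\left(-26 \right)}}{\left(\left(-20\right) 4 + 22\right) + r} - 4314 = \frac{35 + \frac{19}{20} \left(-26\right)}{\left(\left(-20\right) 4 + 22\right) + \frac{70}{9}} - 4314 = \frac{35 - \frac{247}{10}}{\left(-80 + 22\right) + \frac{70}{9}} - 4314 = \frac{103}{10 \left(-58 + \frac{70}{9}\right)} - 4314 = \frac{103}{10 \left(- \frac{452}{9}\right)} - 4314 = \frac{103}{10} \left(- \frac{9}{452}\right) - 4314 = - \frac{927}{4520} - 4314 = - \frac{19500207}{4520}$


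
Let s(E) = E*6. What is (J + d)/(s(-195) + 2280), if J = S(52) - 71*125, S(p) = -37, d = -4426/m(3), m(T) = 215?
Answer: -960253/119325 ≈ -8.0474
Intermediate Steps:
s(E) = 6*E
d = -4426/215 ≈ -20.586
J = -8912 (J = -37 - 71*125 = -37 - 1*8875 = -37 - 8875 = -8912)
(J + d)/(s(-195) + 2280) = (-8912 - 4426/215)/(6*(-195) + 2280) = -1920506/(215*(-1170 + 2280)) = -1920506/215/1110 = -1920506/215*1/1110 = -960253/119325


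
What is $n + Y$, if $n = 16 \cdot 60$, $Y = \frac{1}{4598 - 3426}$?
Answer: $\frac{1125121}{1172} \approx 960.0$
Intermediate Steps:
$Y = \frac{1}{1172} \approx 0.00085324$
$n = 960$
$n + Y = 960 + \frac{1}{1172} = \frac{1125121}{1172}$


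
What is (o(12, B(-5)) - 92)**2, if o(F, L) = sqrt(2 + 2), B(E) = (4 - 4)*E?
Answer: 8100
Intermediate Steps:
B(E) = 0 (B(E) = 0*E = 0)
o(F, L) = 2 (o(F, L) = sqrt(4) = 2)
(o(12, B(-5)) - 92)**2 = (2 - 92)**2 = (-90)**2 = 8100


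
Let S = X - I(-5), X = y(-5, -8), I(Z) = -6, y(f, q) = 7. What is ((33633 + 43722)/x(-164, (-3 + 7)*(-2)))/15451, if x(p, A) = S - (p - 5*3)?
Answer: 25785/988864 ≈ 0.026075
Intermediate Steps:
X = 7
S = 13 (S = 7 - 1*(-6) = 7 + 6 = 13)
x(p, A) = 28 - p (x(p, A) = 13 - (p - 5*3) = 13 - (p - 15) = 13 - (-15 + p) = 13 + (15 - p) = 28 - p)
((33633 + 43722)/x(-164, (-3 + 7)*(-2)))/15451 = ((33633 + 43722)/(28 - 1*(-164)))/15451 = (77355/(28 + 164))*(1/15451) = (77355/192)*(1/15451) = (77355*(1/192))*(1/15451) = (25785/64)*(1/15451) = 25785/988864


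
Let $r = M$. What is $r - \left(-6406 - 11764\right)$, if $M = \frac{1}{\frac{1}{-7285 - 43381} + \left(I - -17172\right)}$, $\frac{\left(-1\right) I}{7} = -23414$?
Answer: $\frac{166693262937896}{9174092619} \approx 18170.0$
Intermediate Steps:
$I = 163898$ ($I = \left(-7\right) \left(-23414\right) = 163898$)
$M = \frac{50666}{9174092619}$ ($M = \frac{1}{\frac{1}{-7285 - 43381} + \left(163898 - -17172\right)} = \frac{1}{\frac{1}{-50666} + \left(163898 + 17172\right)} = \frac{1}{- \frac{1}{50666} + 181070} = \frac{1}{\frac{9174092619}{50666}} = \frac{50666}{9174092619} \approx 5.5227 \cdot 10^{-6}$)
$r = \frac{50666}{9174092619} \approx 5.5227 \cdot 10^{-6}$
$r - \left(-6406 - 11764\right) = \frac{50666}{9174092619} - \left(-6406 - 11764\right) = \frac{50666}{9174092619} - -18170 = \frac{50666}{9174092619} + 18170 = \frac{166693262937896}{9174092619}$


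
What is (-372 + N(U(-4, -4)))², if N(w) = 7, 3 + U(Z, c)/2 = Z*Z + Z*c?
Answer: 133225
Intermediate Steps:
U(Z, c) = -6 + 2*Z² + 2*Z*c (U(Z, c) = -6 + 2*(Z*Z + Z*c) = -6 + 2*(Z² + Z*c) = -6 + (2*Z² + 2*Z*c) = -6 + 2*Z² + 2*Z*c)
(-372 + N(U(-4, -4)))² = (-372 + 7)² = (-365)² = 133225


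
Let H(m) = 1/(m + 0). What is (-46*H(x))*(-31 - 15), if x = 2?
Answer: 1058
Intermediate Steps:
H(m) = 1/m
(-46*H(x))*(-31 - 15) = (-46/2)*(-31 - 15) = -46*½*(-46) = -23*(-46) = 1058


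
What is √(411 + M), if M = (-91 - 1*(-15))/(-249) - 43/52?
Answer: √17204243901/6474 ≈ 20.260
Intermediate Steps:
M = -6755/12948 (M = (-91 + 15)*(-1/249) - 43*1/52 = -76*(-1/249) - 43/52 = 76/249 - 43/52 = -6755/12948 ≈ -0.52170)
√(411 + M) = √(411 - 6755/12948) = √(5314873/12948) = √17204243901/6474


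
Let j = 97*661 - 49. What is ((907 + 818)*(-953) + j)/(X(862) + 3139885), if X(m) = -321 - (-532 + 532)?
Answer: -1579857/3139564 ≈ -0.50321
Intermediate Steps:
j = 64068 (j = 64117 - 49 = 64068)
X(m) = -321 (X(m) = -321 - 1*0 = -321 + 0 = -321)
((907 + 818)*(-953) + j)/(X(862) + 3139885) = ((907 + 818)*(-953) + 64068)/(-321 + 3139885) = (1725*(-953) + 64068)/3139564 = (-1643925 + 64068)*(1/3139564) = -1579857*1/3139564 = -1579857/3139564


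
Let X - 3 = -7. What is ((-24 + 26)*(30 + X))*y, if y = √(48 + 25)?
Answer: 52*√73 ≈ 444.29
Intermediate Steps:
X = -4 (X = 3 - 7 = -4)
y = √73 ≈ 8.5440
((-24 + 26)*(30 + X))*y = ((-24 + 26)*(30 - 4))*√73 = (2*26)*√73 = 52*√73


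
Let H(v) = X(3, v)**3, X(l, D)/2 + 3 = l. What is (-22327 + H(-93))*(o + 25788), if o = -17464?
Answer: -185849948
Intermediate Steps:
X(l, D) = -6 + 2*l
H(v) = 0 (H(v) = (-6 + 2*3)**3 = (-6 + 6)**3 = 0**3 = 0)
(-22327 + H(-93))*(o + 25788) = (-22327 + 0)*(-17464 + 25788) = -22327*8324 = -185849948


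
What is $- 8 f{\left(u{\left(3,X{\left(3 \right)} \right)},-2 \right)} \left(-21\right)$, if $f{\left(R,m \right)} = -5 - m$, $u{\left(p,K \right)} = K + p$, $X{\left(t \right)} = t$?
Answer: $-504$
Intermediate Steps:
$- 8 f{\left(u{\left(3,X{\left(3 \right)} \right)},-2 \right)} \left(-21\right) = - 8 \left(-5 - -2\right) \left(-21\right) = - 8 \left(-5 + 2\right) \left(-21\right) = \left(-8\right) \left(-3\right) \left(-21\right) = 24 \left(-21\right) = -504$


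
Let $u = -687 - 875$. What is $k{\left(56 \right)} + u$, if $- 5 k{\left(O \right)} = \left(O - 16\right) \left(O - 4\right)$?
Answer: $-1978$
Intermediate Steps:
$k{\left(O \right)} = - \frac{\left(-16 + O\right) \left(-4 + O\right)}{5}$ ($k{\left(O \right)} = - \frac{\left(O - 16\right) \left(O - 4\right)}{5} = - \frac{\left(-16 + O\right) \left(-4 + O\right)}{5}$)
$u = -1562$ ($u = -687 - 875 = -1562$)
$k{\left(56 \right)} + u = \left(- \frac{64}{5} + 4 \cdot 56 - \frac{56^{2}}{5}\right) - 1562 = \left(- \frac{64}{5} + 224 - \frac{3136}{5}\right) - 1562 = -416 - 1562 = -1978$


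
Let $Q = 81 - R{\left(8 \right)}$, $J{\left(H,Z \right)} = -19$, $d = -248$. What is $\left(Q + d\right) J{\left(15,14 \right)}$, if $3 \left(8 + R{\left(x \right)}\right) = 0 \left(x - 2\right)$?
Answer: $3021$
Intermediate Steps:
$R{\left(x \right)} = -8$ ($R{\left(x \right)} = -8 + \frac{0 \left(x - 2\right)}{3} = -8 + \frac{0 \left(-2 + x\right)}{3} = -8 + \frac{1}{3} \cdot 0 = -8 + 0 = -8$)
$Q = 89$ ($Q = 81 - -8 = 81 + 8 = 89$)
$\left(Q + d\right) J{\left(15,14 \right)} = \left(89 - 248\right) \left(-19\right) = \left(-159\right) \left(-19\right) = 3021$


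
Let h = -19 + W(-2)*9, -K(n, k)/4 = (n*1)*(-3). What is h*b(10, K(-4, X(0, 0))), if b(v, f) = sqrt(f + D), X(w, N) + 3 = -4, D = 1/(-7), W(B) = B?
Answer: -37*I*sqrt(2359)/7 ≈ -256.72*I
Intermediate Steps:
D = -1/7 ≈ -0.14286
X(w, N) = -7 (X(w, N) = -3 - 4 = -7)
K(n, k) = 12*n (K(n, k) = -4*n*1*(-3) = -4*n*(-3) = -(-12)*n = 12*n)
b(v, f) = sqrt(-1/7 + f) (b(v, f) = sqrt(f - 1/7) = sqrt(-1/7 + f))
h = -37 (h = -19 - 2*9 = -19 - 18 = -37)
h*b(10, K(-4, X(0, 0))) = -37*sqrt(-7 + 49*(12*(-4)))/7 = -37*sqrt(-7 + 49*(-48))/7 = -37*sqrt(-7 - 2352)/7 = -37*sqrt(-2359)/7 = -37*I*sqrt(2359)/7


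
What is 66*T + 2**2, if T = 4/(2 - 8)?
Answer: -40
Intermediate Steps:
T = -2/3 (T = 4/(-6) = 4*(-1/6) = -2/3 ≈ -0.66667)
66*T + 2**2 = 66*(-2/3) + 2**2 = -44 + 4 = -40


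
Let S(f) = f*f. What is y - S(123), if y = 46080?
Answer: 30951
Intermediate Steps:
S(f) = f**2
y - S(123) = 46080 - 1*123**2 = 46080 - 1*15129 = 46080 - 15129 = 30951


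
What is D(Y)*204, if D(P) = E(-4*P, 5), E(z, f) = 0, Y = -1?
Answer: 0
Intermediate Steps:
D(P) = 0
D(Y)*204 = 0*204 = 0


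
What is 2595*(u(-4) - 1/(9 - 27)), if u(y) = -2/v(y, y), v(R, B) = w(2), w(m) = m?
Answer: -14705/6 ≈ -2450.8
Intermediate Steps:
v(R, B) = 2
u(y) = -1 (u(y) = -2/2 = -2*½ = -1)
2595*(u(-4) - 1/(9 - 27)) = 2595*(-1 - 1/(9 - 27)) = 2595*(-1 - 1/(-18)) = 2595*(-1 - 1*(-1/18)) = 2595*(-1 + 1/18) = 2595*(-17/18) = -14705/6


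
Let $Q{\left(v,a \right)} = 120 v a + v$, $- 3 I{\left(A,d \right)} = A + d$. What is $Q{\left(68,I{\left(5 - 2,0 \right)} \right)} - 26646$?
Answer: $-34738$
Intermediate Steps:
$I{\left(A,d \right)} = - \frac{A}{3} - \frac{d}{3}$ ($I{\left(A,d \right)} = - \frac{A + d}{3} = - \frac{A}{3} - \frac{d}{3}$)
$Q{\left(v,a \right)} = v + 120 a v$ ($Q{\left(v,a \right)} = 120 a v + v = v + 120 a v$)
$Q{\left(68,I{\left(5 - 2,0 \right)} \right)} - 26646 = 68 \left(1 + 120 \left(- \frac{5 - 2}{3} - 0\right)\right) - 26646 = 68 \left(1 + 120 \left(- \frac{5 - 2}{3} + 0\right)\right) - 26646 = 68 \left(1 + 120 \left(\left(- \frac{1}{3}\right) 3 + 0\right)\right) - 26646 = 68 \left(1 + 120 \left(-1 + 0\right)\right) - 26646 = 68 \left(1 + 120 \left(-1\right)\right) - 26646 = 68 \left(1 - 120\right) - 26646 = 68 \left(-119\right) - 26646 = -8092 - 26646 = -34738$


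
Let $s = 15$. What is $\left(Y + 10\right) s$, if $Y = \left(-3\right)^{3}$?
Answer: $-255$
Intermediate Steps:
$Y = -27$
$\left(Y + 10\right) s = \left(-27 + 10\right) 15 = \left(-17\right) 15 = -255$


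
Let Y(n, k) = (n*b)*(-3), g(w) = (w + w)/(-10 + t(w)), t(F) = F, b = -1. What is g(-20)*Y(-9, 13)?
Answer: -36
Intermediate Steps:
g(w) = 2*w/(-10 + w) (g(w) = (w + w)/(-10 + w) = (2*w)/(-10 + w) = 2*w/(-10 + w))
Y(n, k) = 3*n (Y(n, k) = (n*(-1))*(-3) = -n*(-3) = 3*n)
g(-20)*Y(-9, 13) = (2*(-20)/(-10 - 20))*(3*(-9)) = (2*(-20)/(-30))*(-27) = (2*(-20)*(-1/30))*(-27) = (4/3)*(-27) = -36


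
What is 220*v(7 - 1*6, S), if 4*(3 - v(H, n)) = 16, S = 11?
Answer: -220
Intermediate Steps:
v(H, n) = -1 (v(H, n) = 3 - ¼*16 = 3 - 4 = -1)
220*v(7 - 1*6, S) = 220*(-1) = -220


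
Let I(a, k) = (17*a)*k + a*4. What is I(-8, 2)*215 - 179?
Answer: -65539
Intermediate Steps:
I(a, k) = 4*a + 17*a*k (I(a, k) = 17*a*k + 4*a = 4*a + 17*a*k)
I(-8, 2)*215 - 179 = -8*(4 + 17*2)*215 - 179 = -8*(4 + 34)*215 - 179 = -8*38*215 - 179 = -304*215 - 179 = -65360 - 179 = -65539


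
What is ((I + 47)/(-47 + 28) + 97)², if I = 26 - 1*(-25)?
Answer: 3045025/361 ≈ 8435.0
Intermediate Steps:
I = 51 (I = 26 + 25 = 51)
((I + 47)/(-47 + 28) + 97)² = ((51 + 47)/(-47 + 28) + 97)² = (98/(-19) + 97)² = (98*(-1/19) + 97)² = (-98/19 + 97)² = (1745/19)² = 3045025/361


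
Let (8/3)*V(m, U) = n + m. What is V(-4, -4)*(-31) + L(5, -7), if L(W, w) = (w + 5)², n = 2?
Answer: 109/4 ≈ 27.250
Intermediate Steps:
L(W, w) = (5 + w)²
V(m, U) = ¾ + 3*m/8 (V(m, U) = 3*(2 + m)/8 = ¾ + 3*m/8)
V(-4, -4)*(-31) + L(5, -7) = (¾ + (3/8)*(-4))*(-31) + (5 - 7)² = (¾ - 3/2)*(-31) + (-2)² = -¾*(-31) + 4 = 93/4 + 4 = 109/4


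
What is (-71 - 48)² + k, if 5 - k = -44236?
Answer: 58402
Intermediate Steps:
k = 44241 (k = 5 - 1*(-44236) = 5 + 44236 = 44241)
(-71 - 48)² + k = (-71 - 48)² + 44241 = (-119)² + 44241 = 14161 + 44241 = 58402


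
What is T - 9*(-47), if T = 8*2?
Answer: 439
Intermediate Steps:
T = 16
T - 9*(-47) = 16 - 9*(-47) = 16 + 423 = 439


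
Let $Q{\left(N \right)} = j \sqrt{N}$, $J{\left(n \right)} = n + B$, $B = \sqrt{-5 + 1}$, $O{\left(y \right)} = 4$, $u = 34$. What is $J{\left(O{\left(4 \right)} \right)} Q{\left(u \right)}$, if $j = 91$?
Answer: $182 \sqrt{34} \left(2 + i\right) \approx 2122.5 + 1061.2 i$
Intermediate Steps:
$B = 2 i$ ($B = \sqrt{-4} = 2 i \approx 2.0 i$)
$J{\left(n \right)} = n + 2 i$
$Q{\left(N \right)} = 91 \sqrt{N}$
$J{\left(O{\left(4 \right)} \right)} Q{\left(u \right)} = \left(4 + 2 i\right) 91 \sqrt{34} = 91 \sqrt{34} \left(4 + 2 i\right)$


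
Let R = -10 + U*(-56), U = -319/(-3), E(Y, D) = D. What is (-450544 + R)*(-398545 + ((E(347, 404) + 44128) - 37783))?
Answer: 536574808696/3 ≈ 1.7886e+11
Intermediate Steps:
U = 319/3 (U = -319*(-⅓) = 319/3 ≈ 106.33)
R = -17894/3 (R = -10 + (319/3)*(-56) = -10 - 17864/3 = -17894/3 ≈ -5964.7)
(-450544 + R)*(-398545 + ((E(347, 404) + 44128) - 37783)) = (-450544 - 17894/3)*(-398545 + ((404 + 44128) - 37783)) = -1369526*(-398545 + (44532 - 37783))/3 = -1369526*(-398545 + 6749)/3 = -1369526/3*(-391796) = 536574808696/3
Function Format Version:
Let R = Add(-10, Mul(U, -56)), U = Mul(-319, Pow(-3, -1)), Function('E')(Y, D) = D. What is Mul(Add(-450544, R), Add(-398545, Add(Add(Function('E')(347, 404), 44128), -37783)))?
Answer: Rational(536574808696, 3) ≈ 1.7886e+11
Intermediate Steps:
U = Rational(319, 3) (U = Mul(-319, Rational(-1, 3)) = Rational(319, 3) ≈ 106.33)
R = Rational(-17894, 3) (R = Add(-10, Mul(Rational(319, 3), -56)) = Add(-10, Rational(-17864, 3)) = Rational(-17894, 3) ≈ -5964.7)
Mul(Add(-450544, R), Add(-398545, Add(Add(Function('E')(347, 404), 44128), -37783))) = Mul(Add(-450544, Rational(-17894, 3)), Add(-398545, Add(Add(404, 44128), -37783))) = Mul(Rational(-1369526, 3), Add(-398545, Add(44532, -37783))) = Mul(Rational(-1369526, 3), Add(-398545, 6749)) = Mul(Rational(-1369526, 3), -391796) = Rational(536574808696, 3)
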